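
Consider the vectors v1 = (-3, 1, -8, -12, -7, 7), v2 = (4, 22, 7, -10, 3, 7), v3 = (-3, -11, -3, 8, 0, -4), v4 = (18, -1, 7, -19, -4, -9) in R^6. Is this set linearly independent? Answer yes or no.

yes

Form the matrix with these vectors as rows and row reduce.
R2 ← R2 + (4/3)·R1: [0, 70/3, -11/3, -26, -19/3, 49/3]
R3 ← R3 − R1: [0, -12, 5, 20, 7, -11]
R4 ← R4 + (6)·R1: [0, 5, -41, -91, -46, 33]
R3 ← R3 + (18/35)·R2: [0, 0, 109/35, 232/35, 131/35, -13/5]
R4 ← R4 − (3/14)·R2: [0, 0, -563/14, -598/7, -625/14, 59/2]
R4 ← R4 + (2815/218)·R3: [0, 0, 0, 18/109, 402/109, -444/109]
4 nonzero rows, so the 4 vectors span a space of dimension 4.
Since 4 = 4, the vectors are linearly independent.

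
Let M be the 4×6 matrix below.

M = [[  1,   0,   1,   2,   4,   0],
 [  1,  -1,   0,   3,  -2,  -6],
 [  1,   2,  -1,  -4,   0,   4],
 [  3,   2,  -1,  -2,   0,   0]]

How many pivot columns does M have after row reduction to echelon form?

Row reduce to echelon form.
R2 ← R2 − R1: [0, -1, -1, 1, -6, -6]
R3 ← R3 − R1: [0, 2, -2, -6, -4, 4]
R4 ← R4 − (3)·R1: [0, 2, -4, -8, -12, 0]
R3 ← R3 + (2)·R2: [0, 0, -4, -4, -16, -8]
R4 ← R4 + (2)·R2: [0, 0, -6, -6, -24, -12]
R4 ← R4 − (3/2)·R3: [0, 0, 0, 0, 0, 0]
Echelon form has 3 nonzero rows, so rank(M) = 3.
Each nonzero row contributes one pivot column: 3 pivot columns.

3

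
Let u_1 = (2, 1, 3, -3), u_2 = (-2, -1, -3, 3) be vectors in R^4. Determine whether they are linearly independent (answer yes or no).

no

Form the matrix with these vectors as rows and row reduce.
R2 ← R2 + R1: [0, 0, 0, 0]
1 nonzero row, so the 2 vectors span a space of dimension 1.
Since 1 < 2, the vectors are linearly dependent.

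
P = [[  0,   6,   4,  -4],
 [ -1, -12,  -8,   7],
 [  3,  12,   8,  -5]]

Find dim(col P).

2

Row reduce to echelon form.
Swap R1 ↔ R2
R3 ← R3 + (3)·R1: [0, -24, -16, 16]
R3 ← R3 + (4)·R2: [0, 0, 0, 0]
Echelon form has 2 nonzero rows, so rank(P) = 2.
The column space has dimension equal to the rank: 2.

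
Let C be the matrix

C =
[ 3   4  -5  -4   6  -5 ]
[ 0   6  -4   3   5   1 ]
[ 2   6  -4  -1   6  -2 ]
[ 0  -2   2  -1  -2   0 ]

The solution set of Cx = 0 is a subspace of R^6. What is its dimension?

Row reduce to echelon form.
R3 ← R3 − (2/3)·R1: [0, 10/3, -2/3, 5/3, 2, 4/3]
R3 ← R3 − (5/9)·R2: [0, 0, 14/9, 0, -7/9, 7/9]
R4 ← R4 + (1/3)·R2: [0, 0, 2/3, 0, -1/3, 1/3]
R4 ← R4 − (3/7)·R3: [0, 0, 0, 0, 0, 0]
3 nonzero rows, so rank(C) = 3.
C has 6 columns; by rank–nullity, nullity = 6 − 3 = 3.

3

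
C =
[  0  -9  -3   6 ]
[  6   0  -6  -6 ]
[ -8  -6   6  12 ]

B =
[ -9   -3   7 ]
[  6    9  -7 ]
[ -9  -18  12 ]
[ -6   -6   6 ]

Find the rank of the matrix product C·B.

First compute CB:
[[-63, -63,  63],
 [ 36, 126, -66],
 [-90, -210, 130]]
Now row reduce the product.
R2 ← R2 + (4/7)·R1: [0, 90, -30]
R3 ← R3 − (10/7)·R1: [0, -120, 40]
R3 ← R3 + (4/3)·R2: [0, 0, 0]
2 nonzero rows, so rank(CB) = 2.

2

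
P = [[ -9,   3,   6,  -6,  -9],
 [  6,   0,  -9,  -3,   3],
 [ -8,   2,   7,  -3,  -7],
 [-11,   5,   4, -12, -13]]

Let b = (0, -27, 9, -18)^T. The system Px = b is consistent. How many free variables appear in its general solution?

Row reduce the augmented matrix [P | b].
R2 ← R2 + (2/3)·R1: [0, 2, -5, -7, -3, -27]
R3 ← R3 − (8/9)·R1: [0, -2/3, 5/3, 7/3, 1, 9]
R4 ← R4 − (11/9)·R1: [0, 4/3, -10/3, -14/3, -2, -18]
R3 ← R3 + (1/3)·R2: [0, 0, 0, 0, 0, 0]
R4 ← R4 − (2/3)·R2: [0, 0, 0, 0, 0, 0]
The echelon form has 2 nonzero rows, and every pivot lies in the first 5 columns, so rank(P) = rank([P|b]) = 2.
The system is consistent.
Free variables = (unknowns) − (rank) = 5 − 2 = 3.

3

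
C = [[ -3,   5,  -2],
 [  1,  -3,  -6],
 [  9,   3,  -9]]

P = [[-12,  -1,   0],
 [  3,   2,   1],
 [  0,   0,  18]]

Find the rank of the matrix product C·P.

3

First compute CP:
[[ 51,  13, -31],
 [-21,  -7, -111],
 [-99,  -3, -159]]
Now row reduce the product.
R2 ← R2 + (7/17)·R1: [0, -28/17, -2104/17]
R3 ← R3 + (33/17)·R1: [0, 378/17, -3726/17]
R3 ← R3 + (27/2)·R2: [0, 0, -1890]
3 nonzero rows, so rank(CP) = 3.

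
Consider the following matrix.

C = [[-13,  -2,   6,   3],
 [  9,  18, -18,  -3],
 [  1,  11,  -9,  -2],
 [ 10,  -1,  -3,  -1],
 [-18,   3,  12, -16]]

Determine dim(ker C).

1

Row reduce to echelon form.
R2 ← R2 + (9/13)·R1: [0, 216/13, -180/13, -12/13]
R3 ← R3 + (1/13)·R1: [0, 141/13, -111/13, -23/13]
R4 ← R4 + (10/13)·R1: [0, -33/13, 21/13, 17/13]
R5 ← R5 − (18/13)·R1: [0, 75/13, 48/13, -262/13]
R3 ← R3 − (47/72)·R2: [0, 0, 1/2, -7/6]
R4 ← R4 + (11/72)·R2: [0, 0, -1/2, 7/6]
R5 ← R5 − (25/72)·R2: [0, 0, 17/2, -119/6]
R4 ← R4 + R3: [0, 0, 0, 0]
R5 ← R5 − (17)·R3: [0, 0, 0, 0]
3 nonzero rows, so rank(C) = 3.
C has 4 columns; by rank–nullity, nullity = 4 − 3 = 1.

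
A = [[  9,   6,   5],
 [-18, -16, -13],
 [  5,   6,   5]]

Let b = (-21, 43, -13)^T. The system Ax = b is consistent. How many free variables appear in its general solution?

0

Row reduce the augmented matrix [A | b].
R2 ← R2 + (2)·R1: [0, -4, -3, 1]
R3 ← R3 − (5/9)·R1: [0, 8/3, 20/9, -4/3]
R3 ← R3 + (2/3)·R2: [0, 0, 2/9, -2/3]
The echelon form has 3 nonzero rows, and every pivot lies in the first 3 columns, so rank(A) = rank([A|b]) = 3.
The system is consistent.
Free variables = (unknowns) − (rank) = 3 − 3 = 0.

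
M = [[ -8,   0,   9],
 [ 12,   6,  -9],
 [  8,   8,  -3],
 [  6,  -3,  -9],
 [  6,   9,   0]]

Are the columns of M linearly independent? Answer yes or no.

Row reduce M to echelon form.
R2 ← R2 + (3/2)·R1: [0, 6, 9/2]
R3 ← R3 + R1: [0, 8, 6]
R4 ← R4 + (3/4)·R1: [0, -3, -9/4]
R5 ← R5 + (3/4)·R1: [0, 9, 27/4]
R3 ← R3 − (4/3)·R2: [0, 0, 0]
R4 ← R4 + (1/2)·R2: [0, 0, 0]
R5 ← R5 − (3/2)·R2: [0, 0, 0]
2 pivots among 3 columns.
Only 2 < 3 pivot columns, so the columns are linearly dependent.

no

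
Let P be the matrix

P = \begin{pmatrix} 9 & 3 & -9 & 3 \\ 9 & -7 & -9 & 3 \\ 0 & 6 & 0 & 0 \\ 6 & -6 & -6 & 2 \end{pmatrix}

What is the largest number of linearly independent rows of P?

2

Row reduce to echelon form.
R2 ← R2 − R1: [0, -10, 0, 0]
R4 ← R4 − (2/3)·R1: [0, -8, 0, 0]
R3 ← R3 + (3/5)·R2: [0, 0, 0, 0]
R4 ← R4 − (4/5)·R2: [0, 0, 0, 0]
Echelon form has 2 nonzero rows, so rank(P) = 2.
The rank gives the maximum number of linearly independent rows: 2.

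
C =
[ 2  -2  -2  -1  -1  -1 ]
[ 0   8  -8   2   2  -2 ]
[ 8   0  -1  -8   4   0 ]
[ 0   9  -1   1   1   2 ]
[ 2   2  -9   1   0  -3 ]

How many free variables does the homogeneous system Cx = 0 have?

Row reduce to echelon form.
R3 ← R3 − (4)·R1: [0, 8, 7, -4, 8, 4]
R5 ← R5 − R1: [0, 4, -7, 2, 1, -2]
R3 ← R3 − R2: [0, 0, 15, -6, 6, 6]
R4 ← R4 − (9/8)·R2: [0, 0, 8, -5/4, -5/4, 17/4]
R5 ← R5 − (1/2)·R2: [0, 0, -3, 1, 0, -1]
R4 ← R4 − (8/15)·R3: [0, 0, 0, 39/20, -89/20, 21/20]
R5 ← R5 + (1/5)·R3: [0, 0, 0, -1/5, 6/5, 1/5]
R5 ← R5 + (4/39)·R4: [0, 0, 0, 0, 29/39, 4/13]
5 nonzero rows, so rank(C) = 5.
C has 6 columns; by rank–nullity, nullity = 6 − 5 = 1.

1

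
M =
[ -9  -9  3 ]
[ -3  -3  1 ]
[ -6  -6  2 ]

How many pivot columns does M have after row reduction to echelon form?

1

Row reduce to echelon form.
R2 ← R2 − (1/3)·R1: [0, 0, 0]
R3 ← R3 − (2/3)·R1: [0, 0, 0]
Echelon form has 1 nonzero row, so rank(M) = 1.
Each nonzero row contributes one pivot column: 1 pivot columns.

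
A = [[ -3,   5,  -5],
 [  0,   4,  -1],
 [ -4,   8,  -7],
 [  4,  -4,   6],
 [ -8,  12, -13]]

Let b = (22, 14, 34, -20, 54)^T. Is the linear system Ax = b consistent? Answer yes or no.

Row reduce the augmented matrix [A | b].
R3 ← R3 − (4/3)·R1: [0, 4/3, -1/3, 14/3]
R4 ← R4 + (4/3)·R1: [0, 8/3, -2/3, 28/3]
R5 ← R5 − (8/3)·R1: [0, -4/3, 1/3, -14/3]
R3 ← R3 − (1/3)·R2: [0, 0, 0, 0]
R4 ← R4 − (2/3)·R2: [0, 0, 0, 0]
R5 ← R5 + (1/3)·R2: [0, 0, 0, 0]
The echelon form has 2 nonzero rows, and every pivot lies in the first 3 columns, so rank(A) = rank([A|b]) = 2.
The system is consistent.

yes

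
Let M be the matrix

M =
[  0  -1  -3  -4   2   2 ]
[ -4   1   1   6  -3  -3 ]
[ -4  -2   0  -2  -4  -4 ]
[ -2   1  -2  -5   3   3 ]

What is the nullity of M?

2

Row reduce to echelon form.
Swap R1 ↔ R2
R3 ← R3 − R1: [0, -3, -1, -8, -1, -1]
R4 ← R4 − (1/2)·R1: [0, 1/2, -5/2, -8, 9/2, 9/2]
R3 ← R3 − (3)·R2: [0, 0, 8, 4, -7, -7]
R4 ← R4 + (1/2)·R2: [0, 0, -4, -10, 11/2, 11/2]
R4 ← R4 + (1/2)·R3: [0, 0, 0, -8, 2, 2]
4 nonzero rows, so rank(M) = 4.
M has 6 columns; by rank–nullity, nullity = 6 − 4 = 2.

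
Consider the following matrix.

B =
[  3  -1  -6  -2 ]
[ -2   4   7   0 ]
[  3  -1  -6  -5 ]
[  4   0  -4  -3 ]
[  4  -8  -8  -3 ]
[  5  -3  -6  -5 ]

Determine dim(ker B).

Row reduce to echelon form.
R2 ← R2 + (2/3)·R1: [0, 10/3, 3, -4/3]
R3 ← R3 − R1: [0, 0, 0, -3]
R4 ← R4 − (4/3)·R1: [0, 4/3, 4, -1/3]
R5 ← R5 − (4/3)·R1: [0, -20/3, 0, -1/3]
R6 ← R6 − (5/3)·R1: [0, -4/3, 4, -5/3]
R4 ← R4 − (2/5)·R2: [0, 0, 14/5, 1/5]
R5 ← R5 + (2)·R2: [0, 0, 6, -3]
R6 ← R6 + (2/5)·R2: [0, 0, 26/5, -11/5]
Swap R3 ↔ R4
R5 ← R5 − (15/7)·R3: [0, 0, 0, -24/7]
R6 ← R6 − (13/7)·R3: [0, 0, 0, -18/7]
R5 ← R5 − (8/7)·R4: [0, 0, 0, 0]
R6 ← R6 − (6/7)·R4: [0, 0, 0, 0]
4 nonzero rows, so rank(B) = 4.
B has 4 columns; by rank–nullity, nullity = 4 − 4 = 0.

0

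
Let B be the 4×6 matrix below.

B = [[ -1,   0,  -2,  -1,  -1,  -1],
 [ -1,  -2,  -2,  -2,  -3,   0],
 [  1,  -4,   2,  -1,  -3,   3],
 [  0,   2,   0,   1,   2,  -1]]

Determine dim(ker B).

Row reduce to echelon form.
R2 ← R2 − R1: [0, -2, 0, -1, -2, 1]
R3 ← R3 + R1: [0, -4, 0, -2, -4, 2]
R3 ← R3 − (2)·R2: [0, 0, 0, 0, 0, 0]
R4 ← R4 + R2: [0, 0, 0, 0, 0, 0]
2 nonzero rows, so rank(B) = 2.
B has 6 columns; by rank–nullity, nullity = 6 − 2 = 4.

4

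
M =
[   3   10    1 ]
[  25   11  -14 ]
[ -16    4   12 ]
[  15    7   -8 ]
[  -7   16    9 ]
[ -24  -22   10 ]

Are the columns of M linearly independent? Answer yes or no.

Row reduce M to echelon form.
R2 ← R2 − (25/3)·R1: [0, -217/3, -67/3]
R3 ← R3 + (16/3)·R1: [0, 172/3, 52/3]
R4 ← R4 − (5)·R1: [0, -43, -13]
R5 ← R5 + (7/3)·R1: [0, 118/3, 34/3]
R6 ← R6 + (8)·R1: [0, 58, 18]
R3 ← R3 + (172/217)·R2: [0, 0, -80/217]
R4 ← R4 − (129/217)·R2: [0, 0, 60/217]
R5 ← R5 + (118/217)·R2: [0, 0, -176/217]
R6 ← R6 + (174/217)·R2: [0, 0, 20/217]
R4 ← R4 + (3/4)·R3: [0, 0, 0]
R5 ← R5 − (11/5)·R3: [0, 0, 0]
R6 ← R6 + (1/4)·R3: [0, 0, 0]
3 pivots among 3 columns.
Every column is a pivot column, so the columns are linearly independent.

yes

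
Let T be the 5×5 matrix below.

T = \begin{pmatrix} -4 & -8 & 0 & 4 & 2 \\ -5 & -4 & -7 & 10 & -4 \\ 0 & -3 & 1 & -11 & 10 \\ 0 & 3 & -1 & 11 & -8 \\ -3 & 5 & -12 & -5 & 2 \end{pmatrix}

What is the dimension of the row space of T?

Row reduce to echelon form.
R2 ← R2 − (5/4)·R1: [0, 6, -7, 5, -13/2]
R5 ← R5 − (3/4)·R1: [0, 11, -12, -8, 1/2]
R3 ← R3 + (1/2)·R2: [0, 0, -5/2, -17/2, 27/4]
R4 ← R4 − (1/2)·R2: [0, 0, 5/2, 17/2, -19/4]
R5 ← R5 − (11/6)·R2: [0, 0, 5/6, -103/6, 149/12]
R4 ← R4 + R3: [0, 0, 0, 0, 2]
R5 ← R5 + (1/3)·R3: [0, 0, 0, -20, 44/3]
Swap R4 ↔ R5
Echelon form has 5 nonzero rows, so rank(T) = 5.
The row space has dimension equal to the rank: 5.

5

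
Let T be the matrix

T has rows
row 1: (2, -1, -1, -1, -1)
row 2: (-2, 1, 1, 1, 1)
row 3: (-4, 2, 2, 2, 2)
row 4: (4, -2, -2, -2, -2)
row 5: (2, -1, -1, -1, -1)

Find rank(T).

1

Row reduce to echelon form.
R2 ← R2 + R1: [0, 0, 0, 0, 0]
R3 ← R3 + (2)·R1: [0, 0, 0, 0, 0]
R4 ← R4 − (2)·R1: [0, 0, 0, 0, 0]
R5 ← R5 − R1: [0, 0, 0, 0, 0]
Echelon form has 1 nonzero row, so rank(T) = 1.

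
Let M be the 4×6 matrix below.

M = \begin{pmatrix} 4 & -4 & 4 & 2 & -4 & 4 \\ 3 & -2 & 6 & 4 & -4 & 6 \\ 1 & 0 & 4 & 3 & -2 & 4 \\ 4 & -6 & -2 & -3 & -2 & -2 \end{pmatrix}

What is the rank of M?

Row reduce to echelon form.
R2 ← R2 − (3/4)·R1: [0, 1, 3, 5/2, -1, 3]
R3 ← R3 − (1/4)·R1: [0, 1, 3, 5/2, -1, 3]
R4 ← R4 − R1: [0, -2, -6, -5, 2, -6]
R3 ← R3 − R2: [0, 0, 0, 0, 0, 0]
R4 ← R4 + (2)·R2: [0, 0, 0, 0, 0, 0]
Echelon form has 2 nonzero rows, so rank(M) = 2.

2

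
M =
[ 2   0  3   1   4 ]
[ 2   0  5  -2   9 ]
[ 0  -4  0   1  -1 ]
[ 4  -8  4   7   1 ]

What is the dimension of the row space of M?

Row reduce to echelon form.
R2 ← R2 − R1: [0, 0, 2, -3, 5]
R4 ← R4 − (2)·R1: [0, -8, -2, 5, -7]
Swap R2 ↔ R3
R4 ← R4 − (2)·R2: [0, 0, -2, 3, -5]
R4 ← R4 + R3: [0, 0, 0, 0, 0]
Echelon form has 3 nonzero rows, so rank(M) = 3.
The row space has dimension equal to the rank: 3.

3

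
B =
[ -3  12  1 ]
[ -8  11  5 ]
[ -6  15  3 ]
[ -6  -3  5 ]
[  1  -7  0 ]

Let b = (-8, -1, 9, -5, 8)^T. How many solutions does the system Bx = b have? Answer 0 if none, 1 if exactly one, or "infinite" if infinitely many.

0

Row reduce the augmented matrix [B | b].
R2 ← R2 − (8/3)·R1: [0, -21, 7/3, 61/3]
R3 ← R3 − (2)·R1: [0, -9, 1, 25]
R4 ← R4 − (2)·R1: [0, -27, 3, 11]
R5 ← R5 + (1/3)·R1: [0, -3, 1/3, 16/3]
R3 ← R3 − (3/7)·R2: [0, 0, 0, 114/7]
R4 ← R4 − (9/7)·R2: [0, 0, 0, -106/7]
R5 ← R5 − (1/7)·R2: [0, 0, 0, 17/7]
R4 ← R4 + (53/57)·R3: [0, 0, 0, 0]
R5 ← R5 − (17/114)·R3: [0, 0, 0, 0]
The echelon form has 3 nonzero rows; the last pivot sits in the augmented column, so rank(B) = 2 but rank([B|b]) = 3.
Since the ranks differ, the system is inconsistent.
It has no solutions.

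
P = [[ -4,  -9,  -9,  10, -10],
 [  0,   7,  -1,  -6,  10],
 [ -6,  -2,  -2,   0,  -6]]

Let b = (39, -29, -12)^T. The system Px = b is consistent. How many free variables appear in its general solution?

Row reduce the augmented matrix [P | b].
R3 ← R3 − (3/2)·R1: [0, 23/2, 23/2, -15, 9, -141/2]
R3 ← R3 − (23/14)·R2: [0, 0, 92/7, -36/7, -52/7, -160/7]
The echelon form has 3 nonzero rows, and every pivot lies in the first 5 columns, so rank(P) = rank([P|b]) = 3.
The system is consistent.
Free variables = (unknowns) − (rank) = 5 − 3 = 2.

2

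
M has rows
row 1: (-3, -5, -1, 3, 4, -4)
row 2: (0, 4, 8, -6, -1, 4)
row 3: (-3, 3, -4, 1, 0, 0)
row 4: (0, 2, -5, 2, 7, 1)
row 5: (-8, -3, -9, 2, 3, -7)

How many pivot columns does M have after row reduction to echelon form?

5

Row reduce to echelon form.
R3 ← R3 − R1: [0, 8, -3, -2, -4, 4]
R5 ← R5 − (8/3)·R1: [0, 31/3, -19/3, -6, -23/3, 11/3]
R3 ← R3 − (2)·R2: [0, 0, -19, 10, -2, -4]
R4 ← R4 − (1/2)·R2: [0, 0, -9, 5, 15/2, -1]
R5 ← R5 − (31/12)·R2: [0, 0, -27, 19/2, -61/12, -20/3]
R4 ← R4 − (9/19)·R3: [0, 0, 0, 5/19, 321/38, 17/19]
R5 ← R5 − (27/19)·R3: [0, 0, 0, -179/38, -511/228, -56/57]
R5 ← R5 + (179/10)·R4: [0, 0, 0, 0, 4469/30, 451/30]
Echelon form has 5 nonzero rows, so rank(M) = 5.
Each nonzero row contributes one pivot column: 5 pivot columns.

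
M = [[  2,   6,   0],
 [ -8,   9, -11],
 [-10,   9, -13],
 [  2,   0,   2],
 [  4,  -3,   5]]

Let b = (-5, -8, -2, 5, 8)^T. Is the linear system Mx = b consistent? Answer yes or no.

no

Row reduce the augmented matrix [M | b].
R2 ← R2 + (4)·R1: [0, 33, -11, -28]
R3 ← R3 + (5)·R1: [0, 39, -13, -27]
R4 ← R4 − R1: [0, -6, 2, 10]
R5 ← R5 − (2)·R1: [0, -15, 5, 18]
R3 ← R3 − (13/11)·R2: [0, 0, 0, 67/11]
R4 ← R4 + (2/11)·R2: [0, 0, 0, 54/11]
R5 ← R5 + (5/11)·R2: [0, 0, 0, 58/11]
R4 ← R4 − (54/67)·R3: [0, 0, 0, 0]
R5 ← R5 − (58/67)·R3: [0, 0, 0, 0]
The echelon form has 3 nonzero rows; the last pivot sits in the augmented column, so rank(M) = 2 but rank([M|b]) = 3.
Since the ranks differ, the system is inconsistent.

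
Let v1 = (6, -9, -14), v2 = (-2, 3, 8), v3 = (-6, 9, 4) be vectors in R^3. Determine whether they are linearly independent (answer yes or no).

no

Form the matrix with these vectors as rows and row reduce.
R2 ← R2 + (1/3)·R1: [0, 0, 10/3]
R3 ← R3 + R1: [0, 0, -10]
R3 ← R3 + (3)·R2: [0, 0, 0]
2 nonzero rows, so the 3 vectors span a space of dimension 2.
Since 2 < 3, the vectors are linearly dependent.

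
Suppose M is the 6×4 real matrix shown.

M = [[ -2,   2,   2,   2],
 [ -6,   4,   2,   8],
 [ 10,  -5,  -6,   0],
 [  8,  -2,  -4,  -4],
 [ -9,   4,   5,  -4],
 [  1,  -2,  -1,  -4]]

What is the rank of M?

4

Row reduce to echelon form.
R2 ← R2 − (3)·R1: [0, -2, -4, 2]
R3 ← R3 + (5)·R1: [0, 5, 4, 10]
R4 ← R4 + (4)·R1: [0, 6, 4, 4]
R5 ← R5 − (9/2)·R1: [0, -5, -4, -13]
R6 ← R6 + (1/2)·R1: [0, -1, 0, -3]
R3 ← R3 + (5/2)·R2: [0, 0, -6, 15]
R4 ← R4 + (3)·R2: [0, 0, -8, 10]
R5 ← R5 − (5/2)·R2: [0, 0, 6, -18]
R6 ← R6 − (1/2)·R2: [0, 0, 2, -4]
R4 ← R4 − (4/3)·R3: [0, 0, 0, -10]
R5 ← R5 + R3: [0, 0, 0, -3]
R6 ← R6 + (1/3)·R3: [0, 0, 0, 1]
R5 ← R5 − (3/10)·R4: [0, 0, 0, 0]
R6 ← R6 + (1/10)·R4: [0, 0, 0, 0]
Echelon form has 4 nonzero rows, so rank(M) = 4.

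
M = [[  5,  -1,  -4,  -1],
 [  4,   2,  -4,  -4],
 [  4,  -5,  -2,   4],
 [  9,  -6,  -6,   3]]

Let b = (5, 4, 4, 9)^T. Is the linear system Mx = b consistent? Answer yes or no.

yes

Row reduce the augmented matrix [M | b].
R2 ← R2 − (4/5)·R1: [0, 14/5, -4/5, -16/5, 0]
R3 ← R3 − (4/5)·R1: [0, -21/5, 6/5, 24/5, 0]
R4 ← R4 − (9/5)·R1: [0, -21/5, 6/5, 24/5, 0]
R3 ← R3 + (3/2)·R2: [0, 0, 0, 0, 0]
R4 ← R4 + (3/2)·R2: [0, 0, 0, 0, 0]
The echelon form has 2 nonzero rows, and every pivot lies in the first 4 columns, so rank(M) = rank([M|b]) = 2.
The system is consistent.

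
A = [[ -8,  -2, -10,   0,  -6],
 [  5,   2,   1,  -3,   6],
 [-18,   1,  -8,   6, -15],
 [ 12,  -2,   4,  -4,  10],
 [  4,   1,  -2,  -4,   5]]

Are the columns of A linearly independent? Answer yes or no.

Row reduce A to echelon form.
R2 ← R2 + (5/8)·R1: [0, 3/4, -21/4, -3, 9/4]
R3 ← R3 − (9/4)·R1: [0, 11/2, 29/2, 6, -3/2]
R4 ← R4 + (3/2)·R1: [0, -5, -11, -4, 1]
R5 ← R5 + (1/2)·R1: [0, 0, -7, -4, 2]
R3 ← R3 − (22/3)·R2: [0, 0, 53, 28, -18]
R4 ← R4 + (20/3)·R2: [0, 0, -46, -24, 16]
R4 ← R4 + (46/53)·R3: [0, 0, 0, 16/53, 20/53]
R5 ← R5 + (7/53)·R3: [0, 0, 0, -16/53, -20/53]
R5 ← R5 + R4: [0, 0, 0, 0, 0]
4 pivots among 5 columns.
Only 4 < 5 pivot columns, so the columns are linearly dependent.

no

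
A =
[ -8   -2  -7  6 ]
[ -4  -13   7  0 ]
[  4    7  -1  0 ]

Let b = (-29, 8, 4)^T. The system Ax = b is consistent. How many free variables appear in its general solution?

1

Row reduce the augmented matrix [A | b].
R2 ← R2 − (1/2)·R1: [0, -12, 21/2, -3, 45/2]
R3 ← R3 + (1/2)·R1: [0, 6, -9/2, 3, -21/2]
R3 ← R3 + (1/2)·R2: [0, 0, 3/4, 3/2, 3/4]
The echelon form has 3 nonzero rows, and every pivot lies in the first 4 columns, so rank(A) = rank([A|b]) = 3.
The system is consistent.
Free variables = (unknowns) − (rank) = 4 − 3 = 1.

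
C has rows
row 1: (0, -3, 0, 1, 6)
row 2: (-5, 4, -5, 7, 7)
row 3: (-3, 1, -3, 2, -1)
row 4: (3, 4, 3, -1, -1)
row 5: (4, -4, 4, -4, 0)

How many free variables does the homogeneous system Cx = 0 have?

Row reduce to echelon form.
Swap R1 ↔ R2
R3 ← R3 − (3/5)·R1: [0, -7/5, 0, -11/5, -26/5]
R4 ← R4 + (3/5)·R1: [0, 32/5, 0, 16/5, 16/5]
R5 ← R5 + (4/5)·R1: [0, -4/5, 0, 8/5, 28/5]
R3 ← R3 − (7/15)·R2: [0, 0, 0, -8/3, -8]
R4 ← R4 + (32/15)·R2: [0, 0, 0, 16/3, 16]
R5 ← R5 − (4/15)·R2: [0, 0, 0, 4/3, 4]
R4 ← R4 + (2)·R3: [0, 0, 0, 0, 0]
R5 ← R5 + (1/2)·R3: [0, 0, 0, 0, 0]
3 nonzero rows, so rank(C) = 3.
C has 5 columns; by rank–nullity, nullity = 5 − 3 = 2.

2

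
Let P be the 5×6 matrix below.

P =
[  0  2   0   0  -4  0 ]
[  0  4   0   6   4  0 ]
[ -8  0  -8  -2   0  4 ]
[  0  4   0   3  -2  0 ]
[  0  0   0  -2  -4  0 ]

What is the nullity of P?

3

Row reduce to echelon form.
Swap R1 ↔ R3
R3 ← R3 − (1/2)·R2: [0, 0, 0, -3, -6, 0]
R4 ← R4 − R2: [0, 0, 0, -3, -6, 0]
R4 ← R4 − R3: [0, 0, 0, 0, 0, 0]
R5 ← R5 − (2/3)·R3: [0, 0, 0, 0, 0, 0]
3 nonzero rows, so rank(P) = 3.
P has 6 columns; by rank–nullity, nullity = 6 − 3 = 3.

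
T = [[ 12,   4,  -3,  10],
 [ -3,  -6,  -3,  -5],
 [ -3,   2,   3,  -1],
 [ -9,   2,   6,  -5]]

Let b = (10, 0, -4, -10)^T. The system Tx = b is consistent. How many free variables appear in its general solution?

2

Row reduce the augmented matrix [T | b].
R2 ← R2 + (1/4)·R1: [0, -5, -15/4, -5/2, 5/2]
R3 ← R3 + (1/4)·R1: [0, 3, 9/4, 3/2, -3/2]
R4 ← R4 + (3/4)·R1: [0, 5, 15/4, 5/2, -5/2]
R3 ← R3 + (3/5)·R2: [0, 0, 0, 0, 0]
R4 ← R4 + R2: [0, 0, 0, 0, 0]
The echelon form has 2 nonzero rows, and every pivot lies in the first 4 columns, so rank(T) = rank([T|b]) = 2.
The system is consistent.
Free variables = (unknowns) − (rank) = 4 − 2 = 2.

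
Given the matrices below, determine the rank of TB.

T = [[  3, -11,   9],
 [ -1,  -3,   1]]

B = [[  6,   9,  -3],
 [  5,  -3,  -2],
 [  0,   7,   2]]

First compute TB:
[[-37, 123,  31],
 [-21,   7,  11]]
Now row reduce the product.
R2 ← R2 − (21/37)·R1: [0, -2324/37, -244/37]
2 nonzero rows, so rank(TB) = 2.

2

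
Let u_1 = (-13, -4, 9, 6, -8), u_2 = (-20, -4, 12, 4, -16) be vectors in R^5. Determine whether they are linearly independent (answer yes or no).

yes

Form the matrix with these vectors as rows and row reduce.
R2 ← R2 − (20/13)·R1: [0, 28/13, -24/13, -68/13, -48/13]
2 nonzero rows, so the 2 vectors span a space of dimension 2.
Since 2 = 2, the vectors are linearly independent.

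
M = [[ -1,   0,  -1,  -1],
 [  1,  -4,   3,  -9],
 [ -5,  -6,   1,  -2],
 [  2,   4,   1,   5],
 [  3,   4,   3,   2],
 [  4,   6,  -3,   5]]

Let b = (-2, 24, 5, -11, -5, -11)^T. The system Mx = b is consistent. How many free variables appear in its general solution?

0

Row reduce the augmented matrix [M | b].
R2 ← R2 + R1: [0, -4, 2, -10, 22]
R3 ← R3 − (5)·R1: [0, -6, 6, 3, 15]
R4 ← R4 + (2)·R1: [0, 4, -1, 3, -15]
R5 ← R5 + (3)·R1: [0, 4, 0, -1, -11]
R6 ← R6 + (4)·R1: [0, 6, -7, 1, -19]
R3 ← R3 − (3/2)·R2: [0, 0, 3, 18, -18]
R4 ← R4 + R2: [0, 0, 1, -7, 7]
R5 ← R5 + R2: [0, 0, 2, -11, 11]
R6 ← R6 + (3/2)·R2: [0, 0, -4, -14, 14]
R4 ← R4 − (1/3)·R3: [0, 0, 0, -13, 13]
R5 ← R5 − (2/3)·R3: [0, 0, 0, -23, 23]
R6 ← R6 + (4/3)·R3: [0, 0, 0, 10, -10]
R5 ← R5 − (23/13)·R4: [0, 0, 0, 0, 0]
R6 ← R6 + (10/13)·R4: [0, 0, 0, 0, 0]
The echelon form has 4 nonzero rows, and every pivot lies in the first 4 columns, so rank(M) = rank([M|b]) = 4.
The system is consistent.
Free variables = (unknowns) − (rank) = 4 − 4 = 0.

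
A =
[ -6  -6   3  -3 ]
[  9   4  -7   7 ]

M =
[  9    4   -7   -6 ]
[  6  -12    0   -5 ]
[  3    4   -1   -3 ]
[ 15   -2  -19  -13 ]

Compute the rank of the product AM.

2

First compute AM:
[[-126,  66,  96,  96],
 [189, -54, -189, -144]]
Now row reduce the product.
R2 ← R2 + (3/2)·R1: [0, 45, -45, 0]
2 nonzero rows, so rank(AM) = 2.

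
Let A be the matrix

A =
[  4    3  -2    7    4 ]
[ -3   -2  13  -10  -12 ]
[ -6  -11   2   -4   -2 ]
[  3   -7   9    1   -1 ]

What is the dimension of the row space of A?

Row reduce to echelon form.
R2 ← R2 + (3/4)·R1: [0, 1/4, 23/2, -19/4, -9]
R3 ← R3 + (3/2)·R1: [0, -13/2, -1, 13/2, 4]
R4 ← R4 − (3/4)·R1: [0, -37/4, 21/2, -17/4, -4]
R3 ← R3 + (26)·R2: [0, 0, 298, -117, -230]
R4 ← R4 + (37)·R2: [0, 0, 436, -180, -337]
R4 ← R4 − (218/149)·R3: [0, 0, 0, -1314/149, -73/149]
Echelon form has 4 nonzero rows, so rank(A) = 4.
The row space has dimension equal to the rank: 4.

4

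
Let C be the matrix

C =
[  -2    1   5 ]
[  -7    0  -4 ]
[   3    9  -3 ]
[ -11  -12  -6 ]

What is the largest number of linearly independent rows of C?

Row reduce to echelon form.
R2 ← R2 − (7/2)·R1: [0, -7/2, -43/2]
R3 ← R3 + (3/2)·R1: [0, 21/2, 9/2]
R4 ← R4 − (11/2)·R1: [0, -35/2, -67/2]
R3 ← R3 + (3)·R2: [0, 0, -60]
R4 ← R4 − (5)·R2: [0, 0, 74]
R4 ← R4 + (37/30)·R3: [0, 0, 0]
Echelon form has 3 nonzero rows, so rank(C) = 3.
The rank gives the maximum number of linearly independent rows: 3.

3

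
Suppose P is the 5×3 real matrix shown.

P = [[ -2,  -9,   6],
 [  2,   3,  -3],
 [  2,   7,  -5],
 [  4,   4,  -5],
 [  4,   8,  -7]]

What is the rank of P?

Row reduce to echelon form.
R2 ← R2 + R1: [0, -6, 3]
R3 ← R3 + R1: [0, -2, 1]
R4 ← R4 + (2)·R1: [0, -14, 7]
R5 ← R5 + (2)·R1: [0, -10, 5]
R3 ← R3 − (1/3)·R2: [0, 0, 0]
R4 ← R4 − (7/3)·R2: [0, 0, 0]
R5 ← R5 − (5/3)·R2: [0, 0, 0]
Echelon form has 2 nonzero rows, so rank(P) = 2.

2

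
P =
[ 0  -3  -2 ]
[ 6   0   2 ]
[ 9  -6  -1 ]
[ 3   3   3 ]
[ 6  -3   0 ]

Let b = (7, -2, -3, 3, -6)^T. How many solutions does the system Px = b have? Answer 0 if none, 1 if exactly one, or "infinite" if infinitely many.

Row reduce the augmented matrix [P | b].
Swap R1 ↔ R2
R3 ← R3 − (3/2)·R1: [0, -6, -4, 0]
R4 ← R4 − (1/2)·R1: [0, 3, 2, 4]
R5 ← R5 − R1: [0, -3, -2, -4]
R3 ← R3 − (2)·R2: [0, 0, 0, -14]
R4 ← R4 + R2: [0, 0, 0, 11]
R5 ← R5 − R2: [0, 0, 0, -11]
R4 ← R4 + (11/14)·R3: [0, 0, 0, 0]
R5 ← R5 − (11/14)·R3: [0, 0, 0, 0]
The echelon form has 3 nonzero rows; the last pivot sits in the augmented column, so rank(P) = 2 but rank([P|b]) = 3.
Since the ranks differ, the system is inconsistent.
It has no solutions.

0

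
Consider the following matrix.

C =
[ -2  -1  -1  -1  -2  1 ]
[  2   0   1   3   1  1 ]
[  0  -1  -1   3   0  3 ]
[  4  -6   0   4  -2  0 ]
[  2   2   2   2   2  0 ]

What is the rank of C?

4

Row reduce to echelon form.
R2 ← R2 + R1: [0, -1, 0, 2, -1, 2]
R4 ← R4 + (2)·R1: [0, -8, -2, 2, -6, 2]
R5 ← R5 + R1: [0, 1, 1, 1, 0, 1]
R3 ← R3 − R2: [0, 0, -1, 1, 1, 1]
R4 ← R4 − (8)·R2: [0, 0, -2, -14, 2, -14]
R5 ← R5 + R2: [0, 0, 1, 3, -1, 3]
R4 ← R4 − (2)·R3: [0, 0, 0, -16, 0, -16]
R5 ← R5 + R3: [0, 0, 0, 4, 0, 4]
R5 ← R5 + (1/4)·R4: [0, 0, 0, 0, 0, 0]
Echelon form has 4 nonzero rows, so rank(C) = 4.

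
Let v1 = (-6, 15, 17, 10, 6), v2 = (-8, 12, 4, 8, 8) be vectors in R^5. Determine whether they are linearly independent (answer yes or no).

Form the matrix with these vectors as rows and row reduce.
R2 ← R2 − (4/3)·R1: [0, -8, -56/3, -16/3, 0]
2 nonzero rows, so the 2 vectors span a space of dimension 2.
Since 2 = 2, the vectors are linearly independent.

yes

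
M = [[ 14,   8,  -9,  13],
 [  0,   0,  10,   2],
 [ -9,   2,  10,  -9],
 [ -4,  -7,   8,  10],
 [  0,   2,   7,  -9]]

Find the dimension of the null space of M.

Row reduce to echelon form.
R3 ← R3 + (9/14)·R1: [0, 50/7, 59/14, -9/14]
R4 ← R4 + (2/7)·R1: [0, -33/7, 38/7, 96/7]
Swap R2 ↔ R3
R4 ← R4 + (33/50)·R2: [0, 0, 821/100, 1329/100]
R5 ← R5 − (7/25)·R2: [0, 0, 291/50, -441/50]
R4 ← R4 − (821/1000)·R3: [0, 0, 0, 1456/125]
R5 ← R5 − (291/500)·R3: [0, 0, 0, -1248/125]
R5 ← R5 + (6/7)·R4: [0, 0, 0, 0]
4 nonzero rows, so rank(M) = 4.
M has 4 columns; by rank–nullity, nullity = 4 − 4 = 0.

0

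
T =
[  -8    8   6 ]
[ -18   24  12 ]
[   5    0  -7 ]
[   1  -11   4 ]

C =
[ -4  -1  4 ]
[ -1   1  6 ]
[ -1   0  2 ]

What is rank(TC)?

2

First compute TC:
[[ 18,  16,  28],
 [ 36,  42,  96],
 [-13,  -5,   6],
 [  3, -12, -54]]
Now row reduce the product.
R2 ← R2 − (2)·R1: [0, 10, 40]
R3 ← R3 + (13/18)·R1: [0, 59/9, 236/9]
R4 ← R4 − (1/6)·R1: [0, -44/3, -176/3]
R3 ← R3 − (59/90)·R2: [0, 0, 0]
R4 ← R4 + (22/15)·R2: [0, 0, 0]
2 nonzero rows, so rank(TC) = 2.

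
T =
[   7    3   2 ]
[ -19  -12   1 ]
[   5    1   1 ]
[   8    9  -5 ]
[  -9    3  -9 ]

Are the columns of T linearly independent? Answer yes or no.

Row reduce T to echelon form.
R2 ← R2 + (19/7)·R1: [0, -27/7, 45/7]
R3 ← R3 − (5/7)·R1: [0, -8/7, -3/7]
R4 ← R4 − (8/7)·R1: [0, 39/7, -51/7]
R5 ← R5 + (9/7)·R1: [0, 48/7, -45/7]
R3 ← R3 − (8/27)·R2: [0, 0, -7/3]
R4 ← R4 + (13/9)·R2: [0, 0, 2]
R5 ← R5 + (16/9)·R2: [0, 0, 5]
R4 ← R4 + (6/7)·R3: [0, 0, 0]
R5 ← R5 + (15/7)·R3: [0, 0, 0]
3 pivots among 3 columns.
Every column is a pivot column, so the columns are linearly independent.

yes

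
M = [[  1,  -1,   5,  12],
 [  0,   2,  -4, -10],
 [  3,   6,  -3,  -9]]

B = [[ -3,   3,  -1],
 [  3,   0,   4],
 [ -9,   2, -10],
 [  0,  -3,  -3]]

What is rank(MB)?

2

First compute MB:
[[-51, -23, -91],
 [ 42,  22,  78],
 [ 36,  30,  78]]
Now row reduce the product.
R2 ← R2 + (14/17)·R1: [0, 52/17, 52/17]
R3 ← R3 + (12/17)·R1: [0, 234/17, 234/17]
R3 ← R3 − (9/2)·R2: [0, 0, 0]
2 nonzero rows, so rank(MB) = 2.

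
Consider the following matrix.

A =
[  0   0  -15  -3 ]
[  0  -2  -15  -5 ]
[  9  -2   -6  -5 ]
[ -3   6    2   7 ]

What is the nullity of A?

1

Row reduce to echelon form.
Swap R1 ↔ R3
R4 ← R4 + (1/3)·R1: [0, 16/3, 0, 16/3]
R4 ← R4 + (8/3)·R2: [0, 0, -40, -8]
R4 ← R4 − (8/3)·R3: [0, 0, 0, 0]
3 nonzero rows, so rank(A) = 3.
A has 4 columns; by rank–nullity, nullity = 4 − 3 = 1.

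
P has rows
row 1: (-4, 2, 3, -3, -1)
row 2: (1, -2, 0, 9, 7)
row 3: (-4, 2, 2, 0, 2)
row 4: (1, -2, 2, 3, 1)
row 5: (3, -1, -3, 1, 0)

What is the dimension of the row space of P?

3

Row reduce to echelon form.
R2 ← R2 + (1/4)·R1: [0, -3/2, 3/4, 33/4, 27/4]
R3 ← R3 − R1: [0, 0, -1, 3, 3]
R4 ← R4 + (1/4)·R1: [0, -3/2, 11/4, 9/4, 3/4]
R5 ← R5 + (3/4)·R1: [0, 1/2, -3/4, -5/4, -3/4]
R4 ← R4 − R2: [0, 0, 2, -6, -6]
R5 ← R5 + (1/3)·R2: [0, 0, -1/2, 3/2, 3/2]
R4 ← R4 + (2)·R3: [0, 0, 0, 0, 0]
R5 ← R5 − (1/2)·R3: [0, 0, 0, 0, 0]
Echelon form has 3 nonzero rows, so rank(P) = 3.
The row space has dimension equal to the rank: 3.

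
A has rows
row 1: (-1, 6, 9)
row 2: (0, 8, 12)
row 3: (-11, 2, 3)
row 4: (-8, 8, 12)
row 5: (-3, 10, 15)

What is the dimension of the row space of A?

Row reduce to echelon form.
R3 ← R3 − (11)·R1: [0, -64, -96]
R4 ← R4 − (8)·R1: [0, -40, -60]
R5 ← R5 − (3)·R1: [0, -8, -12]
R3 ← R3 + (8)·R2: [0, 0, 0]
R4 ← R4 + (5)·R2: [0, 0, 0]
R5 ← R5 + R2: [0, 0, 0]
Echelon form has 2 nonzero rows, so rank(A) = 2.
The row space has dimension equal to the rank: 2.

2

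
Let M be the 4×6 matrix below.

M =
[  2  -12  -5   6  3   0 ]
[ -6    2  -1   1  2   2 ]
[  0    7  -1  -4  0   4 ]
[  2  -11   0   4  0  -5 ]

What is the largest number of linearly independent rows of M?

4

Row reduce to echelon form.
R2 ← R2 + (3)·R1: [0, -34, -16, 19, 11, 2]
R4 ← R4 − R1: [0, 1, 5, -2, -3, -5]
R3 ← R3 + (7/34)·R2: [0, 0, -73/17, -3/34, 77/34, 75/17]
R4 ← R4 + (1/34)·R2: [0, 0, 77/17, -49/34, -91/34, -84/17]
R4 ← R4 + (77/73)·R3: [0, 0, 0, -112/73, -21/73, -21/73]
Echelon form has 4 nonzero rows, so rank(M) = 4.
The rank gives the maximum number of linearly independent rows: 4.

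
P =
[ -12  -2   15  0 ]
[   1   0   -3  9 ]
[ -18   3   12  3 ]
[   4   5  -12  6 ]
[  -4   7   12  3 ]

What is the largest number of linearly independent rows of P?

Row reduce to echelon form.
R2 ← R2 + (1/12)·R1: [0, -1/6, -7/4, 9]
R3 ← R3 − (3/2)·R1: [0, 6, -21/2, 3]
R4 ← R4 + (1/3)·R1: [0, 13/3, -7, 6]
R5 ← R5 − (1/3)·R1: [0, 23/3, 7, 3]
R3 ← R3 + (36)·R2: [0, 0, -147/2, 327]
R4 ← R4 + (26)·R2: [0, 0, -105/2, 240]
R5 ← R5 + (46)·R2: [0, 0, -147/2, 417]
R4 ← R4 − (5/7)·R3: [0, 0, 0, 45/7]
R5 ← R5 − R3: [0, 0, 0, 90]
R5 ← R5 − (14)·R4: [0, 0, 0, 0]
Echelon form has 4 nonzero rows, so rank(P) = 4.
The rank gives the maximum number of linearly independent rows: 4.

4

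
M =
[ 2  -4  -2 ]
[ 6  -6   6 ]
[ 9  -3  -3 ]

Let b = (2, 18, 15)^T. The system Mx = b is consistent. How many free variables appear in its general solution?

Row reduce the augmented matrix [M | b].
R2 ← R2 − (3)·R1: [0, 6, 12, 12]
R3 ← R3 − (9/2)·R1: [0, 15, 6, 6]
R3 ← R3 − (5/2)·R2: [0, 0, -24, -24]
The echelon form has 3 nonzero rows, and every pivot lies in the first 3 columns, so rank(M) = rank([M|b]) = 3.
The system is consistent.
Free variables = (unknowns) − (rank) = 3 − 3 = 0.

0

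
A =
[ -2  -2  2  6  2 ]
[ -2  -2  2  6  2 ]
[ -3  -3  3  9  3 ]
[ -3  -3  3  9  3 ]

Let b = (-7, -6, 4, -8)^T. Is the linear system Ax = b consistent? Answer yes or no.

no

Row reduce the augmented matrix [A | b].
R2 ← R2 − R1: [0, 0, 0, 0, 0, 1]
R3 ← R3 − (3/2)·R1: [0, 0, 0, 0, 0, 29/2]
R4 ← R4 − (3/2)·R1: [0, 0, 0, 0, 0, 5/2]
R3 ← R3 − (29/2)·R2: [0, 0, 0, 0, 0, 0]
R4 ← R4 − (5/2)·R2: [0, 0, 0, 0, 0, 0]
The echelon form has 2 nonzero rows; the last pivot sits in the augmented column, so rank(A) = 1 but rank([A|b]) = 2.
Since the ranks differ, the system is inconsistent.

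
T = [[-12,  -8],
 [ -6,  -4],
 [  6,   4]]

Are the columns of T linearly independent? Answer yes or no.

Row reduce T to echelon form.
R2 ← R2 − (1/2)·R1: [0, 0]
R3 ← R3 + (1/2)·R1: [0, 0]
1 pivot among 2 columns.
Only 1 < 2 pivot columns, so the columns are linearly dependent.

no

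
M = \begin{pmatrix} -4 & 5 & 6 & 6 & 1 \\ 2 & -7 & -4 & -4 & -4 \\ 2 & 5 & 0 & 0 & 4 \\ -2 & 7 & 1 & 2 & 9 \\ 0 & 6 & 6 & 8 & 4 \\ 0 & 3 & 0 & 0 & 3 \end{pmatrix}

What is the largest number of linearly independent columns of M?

Row reduce to echelon form.
R2 ← R2 + (1/2)·R1: [0, -9/2, -1, -1, -7/2]
R3 ← R3 + (1/2)·R1: [0, 15/2, 3, 3, 9/2]
R4 ← R4 − (1/2)·R1: [0, 9/2, -2, -1, 17/2]
R3 ← R3 + (5/3)·R2: [0, 0, 4/3, 4/3, -4/3]
R4 ← R4 + R2: [0, 0, -3, -2, 5]
R5 ← R5 + (4/3)·R2: [0, 0, 14/3, 20/3, -2/3]
R6 ← R6 + (2/3)·R2: [0, 0, -2/3, -2/3, 2/3]
R4 ← R4 + (9/4)·R3: [0, 0, 0, 1, 2]
R5 ← R5 − (7/2)·R3: [0, 0, 0, 2, 4]
R6 ← R6 + (1/2)·R3: [0, 0, 0, 0, 0]
R5 ← R5 − (2)·R4: [0, 0, 0, 0, 0]
Echelon form has 4 nonzero rows, so rank(M) = 4.
The rank gives the maximum number of linearly independent columns: 4.

4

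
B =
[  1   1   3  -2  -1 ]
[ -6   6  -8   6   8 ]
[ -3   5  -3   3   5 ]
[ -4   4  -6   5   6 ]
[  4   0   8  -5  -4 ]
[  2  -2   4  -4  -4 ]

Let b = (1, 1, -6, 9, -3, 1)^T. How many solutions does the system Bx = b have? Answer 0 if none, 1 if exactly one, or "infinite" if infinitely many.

Row reduce the augmented matrix [B | b].
R2 ← R2 + (6)·R1: [0, 12, 10, -6, 2, 7]
R3 ← R3 + (3)·R1: [0, 8, 6, -3, 2, -3]
R4 ← R4 + (4)·R1: [0, 8, 6, -3, 2, 13]
R5 ← R5 − (4)·R1: [0, -4, -4, 3, 0, -7]
R6 ← R6 − (2)·R1: [0, -4, -2, 0, -2, -1]
R3 ← R3 − (2/3)·R2: [0, 0, -2/3, 1, 2/3, -23/3]
R4 ← R4 − (2/3)·R2: [0, 0, -2/3, 1, 2/3, 25/3]
R5 ← R5 + (1/3)·R2: [0, 0, -2/3, 1, 2/3, -14/3]
R6 ← R6 + (1/3)·R2: [0, 0, 4/3, -2, -4/3, 4/3]
R4 ← R4 − R3: [0, 0, 0, 0, 0, 16]
R5 ← R5 − R3: [0, 0, 0, 0, 0, 3]
R6 ← R6 + (2)·R3: [0, 0, 0, 0, 0, -14]
R5 ← R5 − (3/16)·R4: [0, 0, 0, 0, 0, 0]
R6 ← R6 + (7/8)·R4: [0, 0, 0, 0, 0, 0]
The echelon form has 4 nonzero rows; the last pivot sits in the augmented column, so rank(B) = 3 but rank([B|b]) = 4.
Since the ranks differ, the system is inconsistent.
It has no solutions.

0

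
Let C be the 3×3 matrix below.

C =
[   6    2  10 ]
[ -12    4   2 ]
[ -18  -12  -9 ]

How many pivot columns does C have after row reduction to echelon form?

Row reduce to echelon form.
R2 ← R2 + (2)·R1: [0, 8, 22]
R3 ← R3 + (3)·R1: [0, -6, 21]
R3 ← R3 + (3/4)·R2: [0, 0, 75/2]
Echelon form has 3 nonzero rows, so rank(C) = 3.
Each nonzero row contributes one pivot column: 3 pivot columns.

3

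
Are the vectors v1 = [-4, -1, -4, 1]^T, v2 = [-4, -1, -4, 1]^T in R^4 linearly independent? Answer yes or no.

Form the matrix with these vectors as rows and row reduce.
R2 ← R2 − R1: [0, 0, 0, 0]
1 nonzero row, so the 2 vectors span a space of dimension 1.
Since 1 < 2, the vectors are linearly dependent.

no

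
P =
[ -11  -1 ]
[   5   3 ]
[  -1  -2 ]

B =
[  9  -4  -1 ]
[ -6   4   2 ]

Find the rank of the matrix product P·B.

First compute PB:
[[-93,  40,   9],
 [ 27,  -8,   1],
 [  3,  -4,  -3]]
Now row reduce the product.
R2 ← R2 + (9/31)·R1: [0, 112/31, 112/31]
R3 ← R3 + (1/31)·R1: [0, -84/31, -84/31]
R3 ← R3 + (3/4)·R2: [0, 0, 0]
2 nonzero rows, so rank(PB) = 2.

2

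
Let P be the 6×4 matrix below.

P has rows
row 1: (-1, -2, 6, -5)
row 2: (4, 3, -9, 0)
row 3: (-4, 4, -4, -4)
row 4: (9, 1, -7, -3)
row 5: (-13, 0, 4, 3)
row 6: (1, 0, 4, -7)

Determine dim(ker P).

0

Row reduce to echelon form.
R2 ← R2 + (4)·R1: [0, -5, 15, -20]
R3 ← R3 − (4)·R1: [0, 12, -28, 16]
R4 ← R4 + (9)·R1: [0, -17, 47, -48]
R5 ← R5 − (13)·R1: [0, 26, -74, 68]
R6 ← R6 + R1: [0, -2, 10, -12]
R3 ← R3 + (12/5)·R2: [0, 0, 8, -32]
R4 ← R4 − (17/5)·R2: [0, 0, -4, 20]
R5 ← R5 + (26/5)·R2: [0, 0, 4, -36]
R6 ← R6 − (2/5)·R2: [0, 0, 4, -4]
R4 ← R4 + (1/2)·R3: [0, 0, 0, 4]
R5 ← R5 − (1/2)·R3: [0, 0, 0, -20]
R6 ← R6 − (1/2)·R3: [0, 0, 0, 12]
R5 ← R5 + (5)·R4: [0, 0, 0, 0]
R6 ← R6 − (3)·R4: [0, 0, 0, 0]
4 nonzero rows, so rank(P) = 4.
P has 4 columns; by rank–nullity, nullity = 4 − 4 = 0.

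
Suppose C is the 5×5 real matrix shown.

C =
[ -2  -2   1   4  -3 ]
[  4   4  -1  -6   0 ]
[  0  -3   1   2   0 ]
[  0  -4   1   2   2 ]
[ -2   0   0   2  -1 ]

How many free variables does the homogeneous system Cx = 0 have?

2

Row reduce to echelon form.
R2 ← R2 + (2)·R1: [0, 0, 1, 2, -6]
R5 ← R5 − R1: [0, 2, -1, -2, 2]
Swap R2 ↔ R3
R4 ← R4 − (4/3)·R2: [0, 0, -1/3, -2/3, 2]
R5 ← R5 + (2/3)·R2: [0, 0, -1/3, -2/3, 2]
R4 ← R4 + (1/3)·R3: [0, 0, 0, 0, 0]
R5 ← R5 + (1/3)·R3: [0, 0, 0, 0, 0]
3 nonzero rows, so rank(C) = 3.
C has 5 columns; by rank–nullity, nullity = 5 − 3 = 2.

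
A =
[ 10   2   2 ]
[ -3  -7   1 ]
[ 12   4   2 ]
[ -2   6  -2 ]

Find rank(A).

2

Row reduce to echelon form.
R2 ← R2 + (3/10)·R1: [0, -32/5, 8/5]
R3 ← R3 − (6/5)·R1: [0, 8/5, -2/5]
R4 ← R4 + (1/5)·R1: [0, 32/5, -8/5]
R3 ← R3 + (1/4)·R2: [0, 0, 0]
R4 ← R4 + R2: [0, 0, 0]
Echelon form has 2 nonzero rows, so rank(A) = 2.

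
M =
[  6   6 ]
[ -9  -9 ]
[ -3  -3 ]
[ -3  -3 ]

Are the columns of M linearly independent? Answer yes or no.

no

Row reduce M to echelon form.
R2 ← R2 + (3/2)·R1: [0, 0]
R3 ← R3 + (1/2)·R1: [0, 0]
R4 ← R4 + (1/2)·R1: [0, 0]
1 pivot among 2 columns.
Only 1 < 2 pivot columns, so the columns are linearly dependent.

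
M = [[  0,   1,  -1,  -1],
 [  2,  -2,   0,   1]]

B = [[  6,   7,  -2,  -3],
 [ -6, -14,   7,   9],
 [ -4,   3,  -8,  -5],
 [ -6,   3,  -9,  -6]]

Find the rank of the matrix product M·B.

2

First compute MB:
[[  4, -20,  24,  20],
 [ 18,  45, -27, -30]]
Now row reduce the product.
R2 ← R2 − (9/2)·R1: [0, 135, -135, -120]
2 nonzero rows, so rank(MB) = 2.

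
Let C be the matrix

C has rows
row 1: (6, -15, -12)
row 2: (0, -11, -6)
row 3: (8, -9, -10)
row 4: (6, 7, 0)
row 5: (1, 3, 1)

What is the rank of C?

Row reduce to echelon form.
R3 ← R3 − (4/3)·R1: [0, 11, 6]
R4 ← R4 − R1: [0, 22, 12]
R5 ← R5 − (1/6)·R1: [0, 11/2, 3]
R3 ← R3 + R2: [0, 0, 0]
R4 ← R4 + (2)·R2: [0, 0, 0]
R5 ← R5 + (1/2)·R2: [0, 0, 0]
Echelon form has 2 nonzero rows, so rank(C) = 2.

2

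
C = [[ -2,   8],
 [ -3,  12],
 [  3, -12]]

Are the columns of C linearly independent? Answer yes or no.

Row reduce C to echelon form.
R2 ← R2 − (3/2)·R1: [0, 0]
R3 ← R3 + (3/2)·R1: [0, 0]
1 pivot among 2 columns.
Only 1 < 2 pivot columns, so the columns are linearly dependent.

no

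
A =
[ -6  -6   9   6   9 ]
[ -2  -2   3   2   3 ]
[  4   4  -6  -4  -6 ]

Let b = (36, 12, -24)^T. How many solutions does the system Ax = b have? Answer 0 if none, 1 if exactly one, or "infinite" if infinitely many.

infinite

Row reduce the augmented matrix [A | b].
R2 ← R2 − (1/3)·R1: [0, 0, 0, 0, 0, 0]
R3 ← R3 + (2/3)·R1: [0, 0, 0, 0, 0, 0]
The echelon form has 1 nonzero rows, and every pivot lies in the first 5 columns, so rank(A) = rank([A|b]) = 1.
The system is consistent.
rank = 1 < 5 unknowns, so there are infinitely many solutions.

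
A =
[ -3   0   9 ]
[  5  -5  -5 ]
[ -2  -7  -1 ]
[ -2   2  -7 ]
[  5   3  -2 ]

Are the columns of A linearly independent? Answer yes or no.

yes

Row reduce A to echelon form.
R2 ← R2 + (5/3)·R1: [0, -5, 10]
R3 ← R3 − (2/3)·R1: [0, -7, -7]
R4 ← R4 − (2/3)·R1: [0, 2, -13]
R5 ← R5 + (5/3)·R1: [0, 3, 13]
R3 ← R3 − (7/5)·R2: [0, 0, -21]
R4 ← R4 + (2/5)·R2: [0, 0, -9]
R5 ← R5 + (3/5)·R2: [0, 0, 19]
R4 ← R4 − (3/7)·R3: [0, 0, 0]
R5 ← R5 + (19/21)·R3: [0, 0, 0]
3 pivots among 3 columns.
Every column is a pivot column, so the columns are linearly independent.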